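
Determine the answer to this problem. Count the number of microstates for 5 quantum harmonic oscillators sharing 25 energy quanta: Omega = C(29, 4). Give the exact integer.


Step 1: Use binomial coefficient C(29, 4)
Step 2: Numerator = 29! / 25!
Step 3: Denominator = 4!
Step 4: Omega = 23751

23751


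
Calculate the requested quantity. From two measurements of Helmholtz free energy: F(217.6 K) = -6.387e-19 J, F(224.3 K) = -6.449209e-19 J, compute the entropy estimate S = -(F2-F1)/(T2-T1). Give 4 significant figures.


Step 1: dF = F2 - F1 = -6.449209e-19 - (-6.387e-19) = -6.2209e-21 J
Step 2: dT = T2 - T1 = 224.3 - 217.6 = 6.7 K
Step 3: S = -dF/dT = -(-6.2209e-21)/6.7 = 9.285e-22 J/K

9.285e-22


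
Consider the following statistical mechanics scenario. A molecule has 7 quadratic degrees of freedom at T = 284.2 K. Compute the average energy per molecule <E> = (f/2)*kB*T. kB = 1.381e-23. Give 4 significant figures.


Step 1: f/2 = 7/2 = 3.5
Step 2: kB*T = 1.381e-23 * 284.2 = 3.925e-21
Step 3: <E> = 3.5 * 3.925e-21 = 1.374e-20 J

1.374e-20


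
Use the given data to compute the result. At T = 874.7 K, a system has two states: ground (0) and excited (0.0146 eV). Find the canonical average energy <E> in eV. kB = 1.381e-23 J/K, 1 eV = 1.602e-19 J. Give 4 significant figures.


Step 1: beta*E = 0.0146*1.602e-19/(1.381e-23*874.7) = 0.1936
Step 2: exp(-beta*E) = 0.824
Step 3: <E> = 0.0146*0.824/(1+0.824) = 0.006595 eV

0.006595


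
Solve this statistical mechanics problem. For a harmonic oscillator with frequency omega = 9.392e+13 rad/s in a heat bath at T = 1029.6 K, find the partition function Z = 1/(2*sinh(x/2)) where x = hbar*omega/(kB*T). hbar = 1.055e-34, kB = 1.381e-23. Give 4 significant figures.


Step 1: Compute x = hbar*omega/(kB*T) = 1.055e-34*9.392e+13/(1.381e-23*1029.6) = 0.6969
Step 2: x/2 = 0.3484
Step 3: sinh(x/2) = 0.3555
Step 4: Z = 1/(2*0.3555) = 1.406

1.406


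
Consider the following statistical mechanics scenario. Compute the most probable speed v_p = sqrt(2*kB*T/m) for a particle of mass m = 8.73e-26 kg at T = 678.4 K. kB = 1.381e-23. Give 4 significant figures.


Step 1: Numerator = 2*kB*T = 2*1.381e-23*678.4 = 1.874e-20
Step 2: Ratio = 1.874e-20 / 8.73e-26 = 2.146e+05
Step 3: v_p = sqrt(2.146e+05) = 463.3 m/s

463.3


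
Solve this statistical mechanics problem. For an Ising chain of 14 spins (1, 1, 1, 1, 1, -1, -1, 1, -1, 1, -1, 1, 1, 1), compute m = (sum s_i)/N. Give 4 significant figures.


Step 1: Count up spins (+1): 10, down spins (-1): 4
Step 2: Total magnetization M = 10 - 4 = 6
Step 3: m = M/N = 6/14 = 0.4286

0.4286


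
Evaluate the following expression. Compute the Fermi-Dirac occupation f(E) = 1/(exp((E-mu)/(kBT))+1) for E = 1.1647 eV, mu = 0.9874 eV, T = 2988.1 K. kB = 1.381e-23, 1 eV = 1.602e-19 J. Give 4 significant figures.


Step 1: (E - mu) = 1.1647 - 0.9874 = 0.1773 eV
Step 2: Convert: (E-mu)*eV = 2.84e-20 J
Step 3: x = (E-mu)*eV/(kB*T) = 0.6883
Step 4: f = 1/(exp(0.6883)+1) = 0.3344

0.3344


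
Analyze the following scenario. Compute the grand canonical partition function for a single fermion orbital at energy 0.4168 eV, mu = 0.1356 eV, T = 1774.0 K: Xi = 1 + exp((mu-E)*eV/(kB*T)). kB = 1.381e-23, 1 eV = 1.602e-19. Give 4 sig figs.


Step 1: (mu - E) = 0.1356 - 0.4168 = -0.2812 eV
Step 2: x = (mu-E)*eV/(kB*T) = -0.2812*1.602e-19/(1.381e-23*1774.0) = -1.839
Step 3: exp(x) = 0.159
Step 4: Xi = 1 + 0.159 = 1.159

1.159


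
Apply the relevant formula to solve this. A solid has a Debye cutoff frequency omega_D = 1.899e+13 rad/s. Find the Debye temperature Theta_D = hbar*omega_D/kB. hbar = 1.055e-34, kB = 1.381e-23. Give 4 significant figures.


Step 1: hbar*omega_D = 1.055e-34 * 1.899e+13 = 2.003e-21 J
Step 2: Theta_D = 2.003e-21 / 1.381e-23
Step 3: Theta_D = 145.1 K

145.1


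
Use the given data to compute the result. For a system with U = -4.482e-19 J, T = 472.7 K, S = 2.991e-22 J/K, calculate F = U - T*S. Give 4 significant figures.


Step 1: T*S = 472.7 * 2.991e-22 = 1.414e-19 J
Step 2: F = U - T*S = -4.482e-19 - 1.414e-19
Step 3: F = -5.896e-19 J

-5.896e-19


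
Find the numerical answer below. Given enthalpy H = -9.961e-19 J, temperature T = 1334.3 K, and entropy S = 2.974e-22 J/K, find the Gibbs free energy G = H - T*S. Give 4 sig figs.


Step 1: T*S = 1334.3 * 2.974e-22 = 3.968e-19 J
Step 2: G = H - T*S = -9.961e-19 - 3.968e-19
Step 3: G = -1.393e-18 J

-1.393e-18


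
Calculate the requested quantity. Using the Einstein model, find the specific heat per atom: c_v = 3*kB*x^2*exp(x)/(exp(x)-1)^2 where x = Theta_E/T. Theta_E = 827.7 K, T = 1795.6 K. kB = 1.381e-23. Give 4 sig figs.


Step 1: x = Theta_E/T = 827.7/1795.6 = 0.461
Step 2: x^2 = 0.2125
Step 3: exp(x) = 1.586
Step 4: c_v = 3*1.381e-23*0.2125*1.586/(1.586-1)^2 = 4.07e-23

4.07e-23


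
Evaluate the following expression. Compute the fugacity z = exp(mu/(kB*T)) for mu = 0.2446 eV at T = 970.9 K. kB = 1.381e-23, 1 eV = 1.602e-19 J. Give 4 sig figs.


Step 1: Convert mu to Joules: 0.2446*1.602e-19 = 3.918e-20 J
Step 2: kB*T = 1.381e-23*970.9 = 1.341e-20 J
Step 3: mu/(kB*T) = 2.922
Step 4: z = exp(2.922) = 18.59

18.59


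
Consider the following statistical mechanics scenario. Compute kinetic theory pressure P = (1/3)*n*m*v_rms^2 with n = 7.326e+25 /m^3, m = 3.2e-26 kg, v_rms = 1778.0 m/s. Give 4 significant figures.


Step 1: v_rms^2 = 1778.0^2 = 3.161e+06
Step 2: n*m = 7.326e+25*3.2e-26 = 2.344
Step 3: P = (1/3)*2.344*3.161e+06 = 2.47e+06 Pa

2.47e+06


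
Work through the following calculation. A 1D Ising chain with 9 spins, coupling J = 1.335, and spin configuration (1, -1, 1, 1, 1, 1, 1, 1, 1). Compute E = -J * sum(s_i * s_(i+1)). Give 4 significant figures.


Step 1: Nearest-neighbor products: -1, -1, 1, 1, 1, 1, 1, 1
Step 2: Sum of products = 4
Step 3: E = -1.335 * 4 = -5.34

-5.34


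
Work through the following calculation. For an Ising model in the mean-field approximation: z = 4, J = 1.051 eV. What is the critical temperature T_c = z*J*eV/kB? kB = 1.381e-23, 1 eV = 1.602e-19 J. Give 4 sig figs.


Step 1: z*J = 4*1.051 = 4.204 eV
Step 2: Convert to Joules: 4.204*1.602e-19 = 6.735e-19 J
Step 3: T_c = 6.735e-19 / 1.381e-23 = 4.877e+04 K

4.877e+04


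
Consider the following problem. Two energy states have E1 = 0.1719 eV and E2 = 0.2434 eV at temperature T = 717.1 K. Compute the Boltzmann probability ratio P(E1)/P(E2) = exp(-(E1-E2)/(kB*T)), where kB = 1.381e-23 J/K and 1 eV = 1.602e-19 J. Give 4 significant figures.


Step 1: Compute energy difference dE = E1 - E2 = 0.1719 - 0.2434 = -0.0715 eV
Step 2: Convert to Joules: dE_J = -0.0715 * 1.602e-19 = -1.145e-20 J
Step 3: Compute exponent = -dE_J / (kB * T) = -(-1.145e-20) / (1.381e-23 * 717.1) = 1.157
Step 4: P(E1)/P(E2) = exp(1.157) = 3.179

3.179


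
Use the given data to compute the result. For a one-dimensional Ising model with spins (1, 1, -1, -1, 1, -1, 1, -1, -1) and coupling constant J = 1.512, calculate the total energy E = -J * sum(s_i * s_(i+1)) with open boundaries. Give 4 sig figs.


Step 1: Nearest-neighbor products: 1, -1, 1, -1, -1, -1, -1, 1
Step 2: Sum of products = -2
Step 3: E = -1.512 * -2 = 3.024

3.024


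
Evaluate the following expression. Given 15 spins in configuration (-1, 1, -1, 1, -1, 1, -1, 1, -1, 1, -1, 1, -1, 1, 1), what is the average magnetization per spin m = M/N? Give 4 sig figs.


Step 1: Count up spins (+1): 8, down spins (-1): 7
Step 2: Total magnetization M = 8 - 7 = 1
Step 3: m = M/N = 1/15 = 0.06667

0.06667


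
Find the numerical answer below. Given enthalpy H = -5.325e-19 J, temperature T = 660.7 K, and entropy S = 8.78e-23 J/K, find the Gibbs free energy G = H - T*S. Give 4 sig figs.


Step 1: T*S = 660.7 * 8.78e-23 = 5.801e-20 J
Step 2: G = H - T*S = -5.325e-19 - 5.801e-20
Step 3: G = -5.905e-19 J

-5.905e-19


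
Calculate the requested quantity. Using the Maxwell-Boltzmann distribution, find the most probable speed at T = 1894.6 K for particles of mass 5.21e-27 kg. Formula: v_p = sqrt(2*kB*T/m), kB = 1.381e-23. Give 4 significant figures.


Step 1: Numerator = 2*kB*T = 2*1.381e-23*1894.6 = 5.233e-20
Step 2: Ratio = 5.233e-20 / 5.21e-27 = 1.004e+07
Step 3: v_p = sqrt(1.004e+07) = 3169 m/s

3169


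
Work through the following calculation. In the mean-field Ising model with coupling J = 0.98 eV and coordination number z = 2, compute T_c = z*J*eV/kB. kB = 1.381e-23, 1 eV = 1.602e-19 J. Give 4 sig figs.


Step 1: z*J = 2*0.98 = 1.96 eV
Step 2: Convert to Joules: 1.96*1.602e-19 = 3.14e-19 J
Step 3: T_c = 3.14e-19 / 1.381e-23 = 2.274e+04 K

2.274e+04


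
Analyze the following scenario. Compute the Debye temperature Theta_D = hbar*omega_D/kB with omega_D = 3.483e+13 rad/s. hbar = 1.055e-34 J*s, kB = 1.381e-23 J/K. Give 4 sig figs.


Step 1: hbar*omega_D = 1.055e-34 * 3.483e+13 = 3.675e-21 J
Step 2: Theta_D = 3.675e-21 / 1.381e-23
Step 3: Theta_D = 266.1 K

266.1


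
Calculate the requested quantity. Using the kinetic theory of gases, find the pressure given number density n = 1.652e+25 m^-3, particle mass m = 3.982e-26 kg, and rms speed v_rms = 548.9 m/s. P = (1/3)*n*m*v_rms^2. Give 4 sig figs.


Step 1: v_rms^2 = 548.9^2 = 3.013e+05
Step 2: n*m = 1.652e+25*3.982e-26 = 0.6578
Step 3: P = (1/3)*0.6578*3.013e+05 = 6.607e+04 Pa

6.607e+04


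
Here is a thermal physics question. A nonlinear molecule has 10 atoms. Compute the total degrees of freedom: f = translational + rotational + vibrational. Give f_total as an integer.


Step 1: Translational DOF = 3
Step 2: Rotational DOF (nonlinear) = 3
Step 3: Vibrational DOF = 3*10 - 6 = 24
Step 4: Total = 3 + 3 + 24 = 30

30


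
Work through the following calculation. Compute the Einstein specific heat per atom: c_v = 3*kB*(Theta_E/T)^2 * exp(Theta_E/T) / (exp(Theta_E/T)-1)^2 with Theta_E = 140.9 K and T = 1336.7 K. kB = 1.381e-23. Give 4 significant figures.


Step 1: x = Theta_E/T = 140.9/1336.7 = 0.1054
Step 2: x^2 = 0.01111
Step 3: exp(x) = 1.111
Step 4: c_v = 3*1.381e-23*0.01111*1.111/(1.111-1)^2 = 4.139e-23

4.139e-23


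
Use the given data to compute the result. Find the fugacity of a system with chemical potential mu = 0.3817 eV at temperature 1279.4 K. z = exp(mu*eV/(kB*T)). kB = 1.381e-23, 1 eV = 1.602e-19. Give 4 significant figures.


Step 1: Convert mu to Joules: 0.3817*1.602e-19 = 6.115e-20 J
Step 2: kB*T = 1.381e-23*1279.4 = 1.767e-20 J
Step 3: mu/(kB*T) = 3.461
Step 4: z = exp(3.461) = 31.84

31.84


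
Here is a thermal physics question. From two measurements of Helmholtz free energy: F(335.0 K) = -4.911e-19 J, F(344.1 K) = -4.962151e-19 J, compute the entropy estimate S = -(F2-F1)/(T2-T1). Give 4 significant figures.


Step 1: dF = F2 - F1 = -4.962151e-19 - (-4.911e-19) = -5.1151e-21 J
Step 2: dT = T2 - T1 = 344.1 - 335.0 = 9.1 K
Step 3: S = -dF/dT = -(-5.1151e-21)/9.1 = 5.621e-22 J/K

5.621e-22


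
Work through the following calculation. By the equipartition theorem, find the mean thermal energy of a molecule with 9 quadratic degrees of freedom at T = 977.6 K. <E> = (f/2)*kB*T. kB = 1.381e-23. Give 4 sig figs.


Step 1: f/2 = 9/2 = 4.5
Step 2: kB*T = 1.381e-23 * 977.6 = 1.35e-20
Step 3: <E> = 4.5 * 1.35e-20 = 6.075e-20 J

6.075e-20


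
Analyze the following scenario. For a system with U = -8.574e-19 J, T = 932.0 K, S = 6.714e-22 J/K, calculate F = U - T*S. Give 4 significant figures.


Step 1: T*S = 932.0 * 6.714e-22 = 6.257e-19 J
Step 2: F = U - T*S = -8.574e-19 - 6.257e-19
Step 3: F = -1.483e-18 J

-1.483e-18


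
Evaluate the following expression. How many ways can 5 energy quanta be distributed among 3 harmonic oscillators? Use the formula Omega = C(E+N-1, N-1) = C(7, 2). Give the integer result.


Step 1: Use binomial coefficient C(7, 2)
Step 2: Numerator = 7! / 5!
Step 3: Denominator = 2!
Step 4: Omega = 21

21


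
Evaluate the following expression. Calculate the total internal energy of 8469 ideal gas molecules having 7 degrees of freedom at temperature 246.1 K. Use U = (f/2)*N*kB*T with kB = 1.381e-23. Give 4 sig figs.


Step 1: f/2 = 7/2 = 3.5
Step 2: N*kB*T = 8469*1.381e-23*246.1 = 2.878e-17
Step 3: U = 3.5 * 2.878e-17 = 1.007e-16 J

1.007e-16


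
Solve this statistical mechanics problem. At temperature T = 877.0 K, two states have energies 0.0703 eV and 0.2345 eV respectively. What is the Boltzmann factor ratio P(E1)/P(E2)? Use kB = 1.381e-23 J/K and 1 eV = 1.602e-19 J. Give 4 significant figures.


Step 1: Compute energy difference dE = E1 - E2 = 0.0703 - 0.2345 = -0.1642 eV
Step 2: Convert to Joules: dE_J = -0.1642 * 1.602e-19 = -2.63e-20 J
Step 3: Compute exponent = -dE_J / (kB * T) = -(-2.63e-20) / (1.381e-23 * 877.0) = 2.172
Step 4: P(E1)/P(E2) = exp(2.172) = 8.775

8.775


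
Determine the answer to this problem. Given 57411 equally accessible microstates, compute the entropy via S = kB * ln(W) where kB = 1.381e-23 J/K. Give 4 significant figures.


Step 1: ln(W) = ln(57411) = 10.96
Step 2: S = kB * ln(W) = 1.381e-23 * 10.96
Step 3: S = 1.513e-22 J/K

1.513e-22


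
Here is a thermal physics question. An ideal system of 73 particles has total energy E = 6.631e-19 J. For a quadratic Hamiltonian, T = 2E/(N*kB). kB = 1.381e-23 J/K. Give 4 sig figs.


Step 1: Numerator = 2*E = 2*6.631e-19 = 1.326e-18 J
Step 2: Denominator = N*kB = 73*1.381e-23 = 1.008e-21
Step 3: T = 1.326e-18 / 1.008e-21 = 1316 K

1316


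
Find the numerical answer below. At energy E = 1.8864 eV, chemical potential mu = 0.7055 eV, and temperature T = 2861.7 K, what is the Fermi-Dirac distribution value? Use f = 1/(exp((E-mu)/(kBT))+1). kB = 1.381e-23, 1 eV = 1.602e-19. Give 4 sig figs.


Step 1: (E - mu) = 1.8864 - 0.7055 = 1.181 eV
Step 2: Convert: (E-mu)*eV = 1.892e-19 J
Step 3: x = (E-mu)*eV/(kB*T) = 4.787
Step 4: f = 1/(exp(4.787)+1) = 0.008269

0.008269


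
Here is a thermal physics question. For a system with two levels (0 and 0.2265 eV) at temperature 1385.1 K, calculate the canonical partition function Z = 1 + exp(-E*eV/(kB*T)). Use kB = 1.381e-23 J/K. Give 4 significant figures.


Step 1: Compute beta*E = E*eV/(kB*T) = 0.2265*1.602e-19/(1.381e-23*1385.1) = 1.897
Step 2: exp(-beta*E) = exp(-1.897) = 0.15
Step 3: Z = 1 + 0.15 = 1.15

1.15


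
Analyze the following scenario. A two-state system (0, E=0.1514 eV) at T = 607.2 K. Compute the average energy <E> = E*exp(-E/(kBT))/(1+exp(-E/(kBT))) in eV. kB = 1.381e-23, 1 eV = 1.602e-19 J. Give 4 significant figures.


Step 1: beta*E = 0.1514*1.602e-19/(1.381e-23*607.2) = 2.892
Step 2: exp(-beta*E) = 0.05544
Step 3: <E> = 0.1514*0.05544/(1+0.05544) = 0.007953 eV

0.007953


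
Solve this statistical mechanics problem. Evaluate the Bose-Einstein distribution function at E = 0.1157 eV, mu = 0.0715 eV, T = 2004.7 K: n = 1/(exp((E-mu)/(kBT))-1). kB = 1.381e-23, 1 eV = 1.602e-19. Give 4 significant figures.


Step 1: (E - mu) = 0.0442 eV
Step 2: x = (E-mu)*eV/(kB*T) = 0.0442*1.602e-19/(1.381e-23*2004.7) = 0.2558
Step 3: exp(x) = 1.291
Step 4: n = 1/(exp(x)-1) = 3.431

3.431


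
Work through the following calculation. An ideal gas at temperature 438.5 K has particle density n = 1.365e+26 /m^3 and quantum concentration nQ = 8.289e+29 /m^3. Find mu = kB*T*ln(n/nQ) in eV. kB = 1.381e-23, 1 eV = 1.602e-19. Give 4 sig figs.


Step 1: n/nQ = 1.365e+26/8.289e+29 = 0.0001647
Step 2: ln(n/nQ) = -8.712
Step 3: mu = kB*T*ln(n/nQ) = 6.056e-21*-8.712 = -5.275e-20 J
Step 4: Convert to eV: -5.275e-20/1.602e-19 = -0.3293 eV

-0.3293


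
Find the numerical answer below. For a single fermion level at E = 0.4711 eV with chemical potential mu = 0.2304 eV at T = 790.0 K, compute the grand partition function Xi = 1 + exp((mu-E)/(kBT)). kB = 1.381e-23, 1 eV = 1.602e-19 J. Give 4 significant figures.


Step 1: (mu - E) = 0.2304 - 0.4711 = -0.2407 eV
Step 2: x = (mu-E)*eV/(kB*T) = -0.2407*1.602e-19/(1.381e-23*790.0) = -3.534
Step 3: exp(x) = 0.02918
Step 4: Xi = 1 + 0.02918 = 1.029

1.029


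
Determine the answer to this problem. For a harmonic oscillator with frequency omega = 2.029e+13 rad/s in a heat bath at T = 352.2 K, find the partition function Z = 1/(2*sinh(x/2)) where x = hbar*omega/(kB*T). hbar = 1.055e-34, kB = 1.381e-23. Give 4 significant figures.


Step 1: Compute x = hbar*omega/(kB*T) = 1.055e-34*2.029e+13/(1.381e-23*352.2) = 0.4401
Step 2: x/2 = 0.2201
Step 3: sinh(x/2) = 0.2218
Step 4: Z = 1/(2*0.2218) = 2.254

2.254


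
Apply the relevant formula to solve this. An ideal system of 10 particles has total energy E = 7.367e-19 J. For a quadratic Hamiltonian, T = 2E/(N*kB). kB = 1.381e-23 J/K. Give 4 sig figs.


Step 1: Numerator = 2*E = 2*7.367e-19 = 1.473e-18 J
Step 2: Denominator = N*kB = 10*1.381e-23 = 1.381e-22
Step 3: T = 1.473e-18 / 1.381e-22 = 1.067e+04 K

1.067e+04


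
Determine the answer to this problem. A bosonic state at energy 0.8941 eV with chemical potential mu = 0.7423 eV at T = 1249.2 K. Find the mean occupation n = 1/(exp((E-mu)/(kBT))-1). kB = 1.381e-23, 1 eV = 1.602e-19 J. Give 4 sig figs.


Step 1: (E - mu) = 0.1518 eV
Step 2: x = (E-mu)*eV/(kB*T) = 0.1518*1.602e-19/(1.381e-23*1249.2) = 1.41
Step 3: exp(x) = 4.094
Step 4: n = 1/(exp(x)-1) = 0.3232

0.3232


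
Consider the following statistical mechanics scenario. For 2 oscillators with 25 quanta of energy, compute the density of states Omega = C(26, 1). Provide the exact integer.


Step 1: Use binomial coefficient C(26, 1)
Step 2: Numerator = 26! / 25!
Step 3: Denominator = 1!
Step 4: Omega = 26

26


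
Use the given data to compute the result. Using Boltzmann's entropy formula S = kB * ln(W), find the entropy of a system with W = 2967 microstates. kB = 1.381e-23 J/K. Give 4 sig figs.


Step 1: ln(W) = ln(2967) = 7.995
Step 2: S = kB * ln(W) = 1.381e-23 * 7.995
Step 3: S = 1.104e-22 J/K

1.104e-22


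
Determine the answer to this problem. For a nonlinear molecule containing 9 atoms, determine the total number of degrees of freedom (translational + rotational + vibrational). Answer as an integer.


Step 1: Translational DOF = 3
Step 2: Rotational DOF (nonlinear) = 3
Step 3: Vibrational DOF = 3*9 - 6 = 21
Step 4: Total = 3 + 3 + 21 = 27

27


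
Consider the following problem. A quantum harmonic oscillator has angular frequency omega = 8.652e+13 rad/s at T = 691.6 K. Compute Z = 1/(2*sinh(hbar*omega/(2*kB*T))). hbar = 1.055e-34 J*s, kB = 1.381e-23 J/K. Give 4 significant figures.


Step 1: Compute x = hbar*omega/(kB*T) = 1.055e-34*8.652e+13/(1.381e-23*691.6) = 0.9557
Step 2: x/2 = 0.4778
Step 3: sinh(x/2) = 0.4962
Step 4: Z = 1/(2*0.4962) = 1.008

1.008


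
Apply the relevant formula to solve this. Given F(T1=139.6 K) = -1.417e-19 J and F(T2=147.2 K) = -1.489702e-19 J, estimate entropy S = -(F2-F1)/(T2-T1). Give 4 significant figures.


Step 1: dF = F2 - F1 = -1.489702e-19 - (-1.417e-19) = -7.2702e-21 J
Step 2: dT = T2 - T1 = 147.2 - 139.6 = 7.6 K
Step 3: S = -dF/dT = -(-7.2702e-21)/7.6 = 9.566e-22 J/K

9.566e-22


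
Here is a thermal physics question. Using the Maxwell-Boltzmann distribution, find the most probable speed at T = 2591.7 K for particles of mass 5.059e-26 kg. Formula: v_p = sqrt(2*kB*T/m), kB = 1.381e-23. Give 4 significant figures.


Step 1: Numerator = 2*kB*T = 2*1.381e-23*2591.7 = 7.158e-20
Step 2: Ratio = 7.158e-20 / 5.059e-26 = 1.415e+06
Step 3: v_p = sqrt(1.415e+06) = 1190 m/s

1190


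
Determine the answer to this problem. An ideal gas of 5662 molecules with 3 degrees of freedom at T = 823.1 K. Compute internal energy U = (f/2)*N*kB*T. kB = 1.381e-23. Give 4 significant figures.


Step 1: f/2 = 3/2 = 1.5
Step 2: N*kB*T = 5662*1.381e-23*823.1 = 6.436e-17
Step 3: U = 1.5 * 6.436e-17 = 9.654e-17 J

9.654e-17


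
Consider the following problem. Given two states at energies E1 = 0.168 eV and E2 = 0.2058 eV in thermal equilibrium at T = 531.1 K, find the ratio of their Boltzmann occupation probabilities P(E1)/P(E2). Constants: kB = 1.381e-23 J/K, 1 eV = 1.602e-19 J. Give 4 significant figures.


Step 1: Compute energy difference dE = E1 - E2 = 0.168 - 0.2058 = -0.0378 eV
Step 2: Convert to Joules: dE_J = -0.0378 * 1.602e-19 = -6.056e-21 J
Step 3: Compute exponent = -dE_J / (kB * T) = -(-6.056e-21) / (1.381e-23 * 531.1) = 0.8256
Step 4: P(E1)/P(E2) = exp(0.8256) = 2.283

2.283


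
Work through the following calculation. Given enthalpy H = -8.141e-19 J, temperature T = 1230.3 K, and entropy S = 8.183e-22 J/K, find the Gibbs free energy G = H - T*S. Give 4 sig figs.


Step 1: T*S = 1230.3 * 8.183e-22 = 1.007e-18 J
Step 2: G = H - T*S = -8.141e-19 - 1.007e-18
Step 3: G = -1.821e-18 J

-1.821e-18


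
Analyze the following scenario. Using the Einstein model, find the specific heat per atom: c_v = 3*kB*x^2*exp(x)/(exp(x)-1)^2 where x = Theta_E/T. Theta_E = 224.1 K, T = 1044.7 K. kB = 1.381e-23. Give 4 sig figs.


Step 1: x = Theta_E/T = 224.1/1044.7 = 0.2145
Step 2: x^2 = 0.04602
Step 3: exp(x) = 1.239
Step 4: c_v = 3*1.381e-23*0.04602*1.239/(1.239-1)^2 = 4.127e-23

4.127e-23


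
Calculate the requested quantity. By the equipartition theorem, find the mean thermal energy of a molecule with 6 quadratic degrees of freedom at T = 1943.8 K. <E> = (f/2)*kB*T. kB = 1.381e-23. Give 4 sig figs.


Step 1: f/2 = 6/2 = 3
Step 2: kB*T = 1.381e-23 * 1943.8 = 2.684e-20
Step 3: <E> = 3 * 2.684e-20 = 8.053e-20 J

8.053e-20


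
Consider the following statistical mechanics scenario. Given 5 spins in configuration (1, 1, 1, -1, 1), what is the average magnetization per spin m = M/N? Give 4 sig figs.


Step 1: Count up spins (+1): 4, down spins (-1): 1
Step 2: Total magnetization M = 4 - 1 = 3
Step 3: m = M/N = 3/5 = 0.6

0.6


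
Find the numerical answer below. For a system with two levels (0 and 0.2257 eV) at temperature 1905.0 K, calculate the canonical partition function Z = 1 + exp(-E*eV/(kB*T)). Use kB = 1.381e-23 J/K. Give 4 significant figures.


Step 1: Compute beta*E = E*eV/(kB*T) = 0.2257*1.602e-19/(1.381e-23*1905.0) = 1.374
Step 2: exp(-beta*E) = exp(-1.374) = 0.253
Step 3: Z = 1 + 0.253 = 1.253

1.253


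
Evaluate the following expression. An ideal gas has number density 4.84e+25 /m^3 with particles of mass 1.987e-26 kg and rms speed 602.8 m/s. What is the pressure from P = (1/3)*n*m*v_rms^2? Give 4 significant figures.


Step 1: v_rms^2 = 602.8^2 = 3.634e+05
Step 2: n*m = 4.84e+25*1.987e-26 = 0.9617
Step 3: P = (1/3)*0.9617*3.634e+05 = 1.165e+05 Pa

1.165e+05


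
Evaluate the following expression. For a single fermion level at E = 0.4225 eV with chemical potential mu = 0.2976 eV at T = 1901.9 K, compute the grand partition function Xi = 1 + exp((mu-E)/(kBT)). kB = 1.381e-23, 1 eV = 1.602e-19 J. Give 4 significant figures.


Step 1: (mu - E) = 0.2976 - 0.4225 = -0.1249 eV
Step 2: x = (mu-E)*eV/(kB*T) = -0.1249*1.602e-19/(1.381e-23*1901.9) = -0.7618
Step 3: exp(x) = 0.4668
Step 4: Xi = 1 + 0.4668 = 1.467

1.467


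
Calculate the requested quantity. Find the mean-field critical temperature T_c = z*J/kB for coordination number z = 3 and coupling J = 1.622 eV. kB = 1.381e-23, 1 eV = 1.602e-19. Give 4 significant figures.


Step 1: z*J = 3*1.622 = 4.866 eV
Step 2: Convert to Joules: 4.866*1.602e-19 = 7.795e-19 J
Step 3: T_c = 7.795e-19 / 1.381e-23 = 5.645e+04 K

5.645e+04


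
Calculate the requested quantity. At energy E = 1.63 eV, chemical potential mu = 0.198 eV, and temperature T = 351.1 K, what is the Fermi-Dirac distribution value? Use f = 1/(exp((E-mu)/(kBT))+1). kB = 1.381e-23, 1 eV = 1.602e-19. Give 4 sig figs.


Step 1: (E - mu) = 1.63 - 0.198 = 1.432 eV
Step 2: Convert: (E-mu)*eV = 2.294e-19 J
Step 3: x = (E-mu)*eV/(kB*T) = 47.31
Step 4: f = 1/(exp(47.31)+1) = 2.833e-21

2.833e-21


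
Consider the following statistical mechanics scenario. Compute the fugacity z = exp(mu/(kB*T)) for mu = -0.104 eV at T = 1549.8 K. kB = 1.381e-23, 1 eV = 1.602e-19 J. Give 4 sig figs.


Step 1: Convert mu to Joules: -0.104*1.602e-19 = -1.666e-20 J
Step 2: kB*T = 1.381e-23*1549.8 = 2.14e-20 J
Step 3: mu/(kB*T) = -0.7784
Step 4: z = exp(-0.7784) = 0.4591

0.4591


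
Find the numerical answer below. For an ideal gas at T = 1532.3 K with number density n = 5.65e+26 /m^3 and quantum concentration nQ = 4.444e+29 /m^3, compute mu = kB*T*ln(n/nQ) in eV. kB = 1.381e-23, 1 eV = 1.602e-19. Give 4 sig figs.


Step 1: n/nQ = 5.65e+26/4.444e+29 = 0.001271
Step 2: ln(n/nQ) = -6.668
Step 3: mu = kB*T*ln(n/nQ) = 2.116e-20*-6.668 = -1.411e-19 J
Step 4: Convert to eV: -1.411e-19/1.602e-19 = -0.8807 eV

-0.8807


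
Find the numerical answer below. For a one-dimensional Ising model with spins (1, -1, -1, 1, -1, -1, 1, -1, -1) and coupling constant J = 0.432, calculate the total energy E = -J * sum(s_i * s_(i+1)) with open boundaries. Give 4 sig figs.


Step 1: Nearest-neighbor products: -1, 1, -1, -1, 1, -1, -1, 1
Step 2: Sum of products = -2
Step 3: E = -0.432 * -2 = 0.864

0.864


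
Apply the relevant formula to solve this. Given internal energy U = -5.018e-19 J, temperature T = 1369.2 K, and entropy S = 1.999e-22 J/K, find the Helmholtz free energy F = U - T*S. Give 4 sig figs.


Step 1: T*S = 1369.2 * 1.999e-22 = 2.737e-19 J
Step 2: F = U - T*S = -5.018e-19 - 2.737e-19
Step 3: F = -7.755e-19 J

-7.755e-19


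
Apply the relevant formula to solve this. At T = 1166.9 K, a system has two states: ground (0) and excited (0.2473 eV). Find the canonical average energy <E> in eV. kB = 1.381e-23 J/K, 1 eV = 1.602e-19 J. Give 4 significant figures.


Step 1: beta*E = 0.2473*1.602e-19/(1.381e-23*1166.9) = 2.458
Step 2: exp(-beta*E) = 0.08557
Step 3: <E> = 0.2473*0.08557/(1+0.08557) = 0.01949 eV

0.01949


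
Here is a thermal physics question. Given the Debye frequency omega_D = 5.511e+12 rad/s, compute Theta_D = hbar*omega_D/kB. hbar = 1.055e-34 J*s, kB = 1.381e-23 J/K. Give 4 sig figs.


Step 1: hbar*omega_D = 1.055e-34 * 5.511e+12 = 5.814e-22 J
Step 2: Theta_D = 5.814e-22 / 1.381e-23
Step 3: Theta_D = 42.1 K

42.1


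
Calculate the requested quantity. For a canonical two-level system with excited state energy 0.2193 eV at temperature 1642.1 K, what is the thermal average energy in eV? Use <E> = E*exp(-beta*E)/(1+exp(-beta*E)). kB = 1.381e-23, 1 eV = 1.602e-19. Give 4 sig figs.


Step 1: beta*E = 0.2193*1.602e-19/(1.381e-23*1642.1) = 1.549
Step 2: exp(-beta*E) = 0.2124
Step 3: <E> = 0.2193*0.2124/(1+0.2124) = 0.03842 eV

0.03842


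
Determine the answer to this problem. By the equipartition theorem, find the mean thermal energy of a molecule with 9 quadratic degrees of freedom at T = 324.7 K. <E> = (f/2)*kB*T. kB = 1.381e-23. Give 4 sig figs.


Step 1: f/2 = 9/2 = 4.5
Step 2: kB*T = 1.381e-23 * 324.7 = 4.484e-21
Step 3: <E> = 4.5 * 4.484e-21 = 2.018e-20 J

2.018e-20


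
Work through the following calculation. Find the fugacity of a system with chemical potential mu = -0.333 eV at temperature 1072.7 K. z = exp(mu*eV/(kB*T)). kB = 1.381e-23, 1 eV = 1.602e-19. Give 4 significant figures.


Step 1: Convert mu to Joules: -0.333*1.602e-19 = -5.335e-20 J
Step 2: kB*T = 1.381e-23*1072.7 = 1.481e-20 J
Step 3: mu/(kB*T) = -3.601
Step 4: z = exp(-3.601) = 0.02729

0.02729


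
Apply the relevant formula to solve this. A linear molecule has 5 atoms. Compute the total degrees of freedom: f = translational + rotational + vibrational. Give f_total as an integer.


Step 1: Translational DOF = 3
Step 2: Rotational DOF (linear) = 2
Step 3: Vibrational DOF = 3*5 - 5 = 10
Step 4: Total = 3 + 2 + 10 = 15

15


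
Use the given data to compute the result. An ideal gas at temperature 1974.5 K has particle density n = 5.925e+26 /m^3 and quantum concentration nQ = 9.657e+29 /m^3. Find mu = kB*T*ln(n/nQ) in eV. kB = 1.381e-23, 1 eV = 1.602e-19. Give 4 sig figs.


Step 1: n/nQ = 5.925e+26/9.657e+29 = 0.0006135
Step 2: ln(n/nQ) = -7.396
Step 3: mu = kB*T*ln(n/nQ) = 2.727e-20*-7.396 = -2.017e-19 J
Step 4: Convert to eV: -2.017e-19/1.602e-19 = -1.259 eV

-1.259


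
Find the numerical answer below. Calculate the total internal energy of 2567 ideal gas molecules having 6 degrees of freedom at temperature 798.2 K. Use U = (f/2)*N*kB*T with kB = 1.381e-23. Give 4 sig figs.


Step 1: f/2 = 6/2 = 3.0
Step 2: N*kB*T = 2567*1.381e-23*798.2 = 2.83e-17
Step 3: U = 3.0 * 2.83e-17 = 8.489e-17 J

8.489e-17


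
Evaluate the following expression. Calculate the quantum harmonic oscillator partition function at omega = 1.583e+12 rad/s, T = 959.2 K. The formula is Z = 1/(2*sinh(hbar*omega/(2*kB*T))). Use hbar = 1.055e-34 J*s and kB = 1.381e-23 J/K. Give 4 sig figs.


Step 1: Compute x = hbar*omega/(kB*T) = 1.055e-34*1.583e+12/(1.381e-23*959.2) = 0.01261
Step 2: x/2 = 0.006304
Step 3: sinh(x/2) = 0.006304
Step 4: Z = 1/(2*0.006304) = 79.32

79.32


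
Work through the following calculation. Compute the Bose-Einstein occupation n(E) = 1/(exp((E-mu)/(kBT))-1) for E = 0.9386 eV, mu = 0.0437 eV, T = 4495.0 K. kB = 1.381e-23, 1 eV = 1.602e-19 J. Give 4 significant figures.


Step 1: (E - mu) = 0.8949 eV
Step 2: x = (E-mu)*eV/(kB*T) = 0.8949*1.602e-19/(1.381e-23*4495.0) = 2.309
Step 3: exp(x) = 10.07
Step 4: n = 1/(exp(x)-1) = 0.1103

0.1103


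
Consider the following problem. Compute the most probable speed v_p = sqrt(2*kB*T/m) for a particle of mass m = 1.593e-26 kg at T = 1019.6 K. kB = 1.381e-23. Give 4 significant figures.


Step 1: Numerator = 2*kB*T = 2*1.381e-23*1019.6 = 2.816e-20
Step 2: Ratio = 2.816e-20 / 1.593e-26 = 1.768e+06
Step 3: v_p = sqrt(1.768e+06) = 1330 m/s

1330


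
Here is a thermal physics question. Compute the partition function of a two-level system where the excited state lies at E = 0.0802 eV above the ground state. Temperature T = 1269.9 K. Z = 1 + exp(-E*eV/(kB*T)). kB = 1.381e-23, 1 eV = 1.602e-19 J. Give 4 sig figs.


Step 1: Compute beta*E = E*eV/(kB*T) = 0.0802*1.602e-19/(1.381e-23*1269.9) = 0.7326
Step 2: exp(-beta*E) = exp(-0.7326) = 0.4807
Step 3: Z = 1 + 0.4807 = 1.481

1.481


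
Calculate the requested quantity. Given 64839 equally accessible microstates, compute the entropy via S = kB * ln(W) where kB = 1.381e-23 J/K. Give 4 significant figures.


Step 1: ln(W) = ln(64839) = 11.08
Step 2: S = kB * ln(W) = 1.381e-23 * 11.08
Step 3: S = 1.53e-22 J/K

1.53e-22


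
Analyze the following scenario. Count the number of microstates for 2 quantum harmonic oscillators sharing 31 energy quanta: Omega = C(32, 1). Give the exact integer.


Step 1: Use binomial coefficient C(32, 1)
Step 2: Numerator = 32! / 31!
Step 3: Denominator = 1!
Step 4: Omega = 32

32


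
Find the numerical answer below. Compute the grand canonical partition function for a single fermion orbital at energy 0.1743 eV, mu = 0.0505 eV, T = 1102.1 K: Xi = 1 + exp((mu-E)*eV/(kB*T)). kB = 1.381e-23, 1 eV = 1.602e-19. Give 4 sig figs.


Step 1: (mu - E) = 0.0505 - 0.1743 = -0.1238 eV
Step 2: x = (mu-E)*eV/(kB*T) = -0.1238*1.602e-19/(1.381e-23*1102.1) = -1.303
Step 3: exp(x) = 0.2717
Step 4: Xi = 1 + 0.2717 = 1.272

1.272


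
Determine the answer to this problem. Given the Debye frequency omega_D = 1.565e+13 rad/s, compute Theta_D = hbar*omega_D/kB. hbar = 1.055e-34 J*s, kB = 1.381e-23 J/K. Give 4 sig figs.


Step 1: hbar*omega_D = 1.055e-34 * 1.565e+13 = 1.651e-21 J
Step 2: Theta_D = 1.651e-21 / 1.381e-23
Step 3: Theta_D = 119.6 K

119.6


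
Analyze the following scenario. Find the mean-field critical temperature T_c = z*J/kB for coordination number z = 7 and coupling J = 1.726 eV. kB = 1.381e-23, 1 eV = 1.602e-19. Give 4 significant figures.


Step 1: z*J = 7*1.726 = 12.08 eV
Step 2: Convert to Joules: 12.08*1.602e-19 = 1.936e-18 J
Step 3: T_c = 1.936e-18 / 1.381e-23 = 1.402e+05 K

1.402e+05


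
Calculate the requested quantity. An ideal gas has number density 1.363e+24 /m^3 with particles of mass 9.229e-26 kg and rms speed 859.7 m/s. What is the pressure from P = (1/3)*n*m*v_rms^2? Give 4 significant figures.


Step 1: v_rms^2 = 859.7^2 = 7.391e+05
Step 2: n*m = 1.363e+24*9.229e-26 = 0.1258
Step 3: P = (1/3)*0.1258*7.391e+05 = 3.099e+04 Pa

3.099e+04


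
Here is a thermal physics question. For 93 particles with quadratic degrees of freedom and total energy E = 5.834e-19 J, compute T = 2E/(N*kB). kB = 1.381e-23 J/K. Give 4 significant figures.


Step 1: Numerator = 2*E = 2*5.834e-19 = 1.167e-18 J
Step 2: Denominator = N*kB = 93*1.381e-23 = 1.284e-21
Step 3: T = 1.167e-18 / 1.284e-21 = 908.5 K

908.5


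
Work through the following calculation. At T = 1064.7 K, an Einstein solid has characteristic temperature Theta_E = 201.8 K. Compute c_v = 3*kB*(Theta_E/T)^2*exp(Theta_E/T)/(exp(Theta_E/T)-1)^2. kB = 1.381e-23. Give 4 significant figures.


Step 1: x = Theta_E/T = 201.8/1064.7 = 0.1895
Step 2: x^2 = 0.03592
Step 3: exp(x) = 1.209
Step 4: c_v = 3*1.381e-23*0.03592*1.209/(1.209-1)^2 = 4.131e-23

4.131e-23


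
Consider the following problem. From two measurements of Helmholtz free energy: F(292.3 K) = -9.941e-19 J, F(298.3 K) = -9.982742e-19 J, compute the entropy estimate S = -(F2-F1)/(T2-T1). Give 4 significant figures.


Step 1: dF = F2 - F1 = -9.982742e-19 - (-9.941e-19) = -4.1742e-21 J
Step 2: dT = T2 - T1 = 298.3 - 292.3 = 6 K
Step 3: S = -dF/dT = -(-4.1742e-21)/6 = 6.957e-22 J/K

6.957e-22


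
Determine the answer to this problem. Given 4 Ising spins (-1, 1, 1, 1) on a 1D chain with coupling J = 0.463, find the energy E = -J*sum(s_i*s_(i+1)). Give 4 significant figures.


Step 1: Nearest-neighbor products: -1, 1, 1
Step 2: Sum of products = 1
Step 3: E = -0.463 * 1 = -0.463

-0.463


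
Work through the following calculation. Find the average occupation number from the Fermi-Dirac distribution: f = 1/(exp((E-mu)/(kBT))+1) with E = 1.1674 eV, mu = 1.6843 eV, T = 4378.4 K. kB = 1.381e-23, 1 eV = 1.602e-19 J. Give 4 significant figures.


Step 1: (E - mu) = 1.1674 - 1.6843 = -0.5169 eV
Step 2: Convert: (E-mu)*eV = -8.281e-20 J
Step 3: x = (E-mu)*eV/(kB*T) = -1.369
Step 4: f = 1/(exp(-1.369)+1) = 0.7973

0.7973


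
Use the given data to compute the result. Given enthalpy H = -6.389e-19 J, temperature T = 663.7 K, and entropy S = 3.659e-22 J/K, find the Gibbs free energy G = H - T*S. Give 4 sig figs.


Step 1: T*S = 663.7 * 3.659e-22 = 2.428e-19 J
Step 2: G = H - T*S = -6.389e-19 - 2.428e-19
Step 3: G = -8.817e-19 J

-8.817e-19


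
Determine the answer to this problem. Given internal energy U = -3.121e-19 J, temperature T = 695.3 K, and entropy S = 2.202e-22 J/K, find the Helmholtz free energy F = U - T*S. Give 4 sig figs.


Step 1: T*S = 695.3 * 2.202e-22 = 1.531e-19 J
Step 2: F = U - T*S = -3.121e-19 - 1.531e-19
Step 3: F = -4.652e-19 J

-4.652e-19


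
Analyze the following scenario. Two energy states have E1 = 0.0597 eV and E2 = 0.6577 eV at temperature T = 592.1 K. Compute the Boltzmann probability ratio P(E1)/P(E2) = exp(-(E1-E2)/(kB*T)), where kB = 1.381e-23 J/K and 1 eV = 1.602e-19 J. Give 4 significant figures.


Step 1: Compute energy difference dE = E1 - E2 = 0.0597 - 0.6577 = -0.598 eV
Step 2: Convert to Joules: dE_J = -0.598 * 1.602e-19 = -9.58e-20 J
Step 3: Compute exponent = -dE_J / (kB * T) = -(-9.58e-20) / (1.381e-23 * 592.1) = 11.72
Step 4: P(E1)/P(E2) = exp(11.72) = 1.225e+05

1.225e+05


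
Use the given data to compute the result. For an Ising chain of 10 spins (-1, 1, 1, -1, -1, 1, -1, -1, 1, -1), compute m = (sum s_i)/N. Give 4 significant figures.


Step 1: Count up spins (+1): 4, down spins (-1): 6
Step 2: Total magnetization M = 4 - 6 = -2
Step 3: m = M/N = -2/10 = -0.2

-0.2


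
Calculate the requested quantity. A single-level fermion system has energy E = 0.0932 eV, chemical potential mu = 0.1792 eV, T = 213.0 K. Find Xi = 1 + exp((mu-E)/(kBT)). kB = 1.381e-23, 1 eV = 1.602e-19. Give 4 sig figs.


Step 1: (mu - E) = 0.1792 - 0.0932 = 0.086 eV
Step 2: x = (mu-E)*eV/(kB*T) = 0.086*1.602e-19/(1.381e-23*213.0) = 4.684
Step 3: exp(x) = 108.2
Step 4: Xi = 1 + 108.2 = 109.2

109.2


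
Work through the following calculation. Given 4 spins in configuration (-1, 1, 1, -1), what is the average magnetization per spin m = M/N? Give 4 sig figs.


Step 1: Count up spins (+1): 2, down spins (-1): 2
Step 2: Total magnetization M = 2 - 2 = 0
Step 3: m = M/N = 0/4 = 0

0


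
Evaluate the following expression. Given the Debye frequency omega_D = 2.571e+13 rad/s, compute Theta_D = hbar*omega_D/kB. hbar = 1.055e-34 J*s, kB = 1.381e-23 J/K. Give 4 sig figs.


Step 1: hbar*omega_D = 1.055e-34 * 2.571e+13 = 2.712e-21 J
Step 2: Theta_D = 2.712e-21 / 1.381e-23
Step 3: Theta_D = 196.4 K

196.4


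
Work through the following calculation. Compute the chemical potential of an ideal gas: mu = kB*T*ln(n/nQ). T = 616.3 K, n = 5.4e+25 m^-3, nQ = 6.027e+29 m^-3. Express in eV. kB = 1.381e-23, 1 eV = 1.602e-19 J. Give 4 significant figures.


Step 1: n/nQ = 5.4e+25/6.027e+29 = 8.96e-05
Step 2: ln(n/nQ) = -9.32
Step 3: mu = kB*T*ln(n/nQ) = 8.511e-21*-9.32 = -7.933e-20 J
Step 4: Convert to eV: -7.933e-20/1.602e-19 = -0.4952 eV

-0.4952


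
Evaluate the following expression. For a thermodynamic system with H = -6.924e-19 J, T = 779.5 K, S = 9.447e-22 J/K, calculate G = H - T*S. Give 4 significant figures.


Step 1: T*S = 779.5 * 9.447e-22 = 7.364e-19 J
Step 2: G = H - T*S = -6.924e-19 - 7.364e-19
Step 3: G = -1.429e-18 J

-1.429e-18


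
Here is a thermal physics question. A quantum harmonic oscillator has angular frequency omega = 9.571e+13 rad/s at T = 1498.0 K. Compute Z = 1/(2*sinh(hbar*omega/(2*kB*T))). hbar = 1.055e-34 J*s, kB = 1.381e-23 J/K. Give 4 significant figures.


Step 1: Compute x = hbar*omega/(kB*T) = 1.055e-34*9.571e+13/(1.381e-23*1498.0) = 0.4881
Step 2: x/2 = 0.244
Step 3: sinh(x/2) = 0.2465
Step 4: Z = 1/(2*0.2465) = 2.029

2.029


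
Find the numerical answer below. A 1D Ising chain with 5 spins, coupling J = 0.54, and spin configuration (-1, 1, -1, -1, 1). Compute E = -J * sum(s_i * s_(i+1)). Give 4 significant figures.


Step 1: Nearest-neighbor products: -1, -1, 1, -1
Step 2: Sum of products = -2
Step 3: E = -0.54 * -2 = 1.08

1.08


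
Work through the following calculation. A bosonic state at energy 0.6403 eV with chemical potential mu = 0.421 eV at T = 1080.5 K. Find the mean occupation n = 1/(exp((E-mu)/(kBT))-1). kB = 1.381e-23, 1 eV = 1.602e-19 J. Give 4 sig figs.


Step 1: (E - mu) = 0.2193 eV
Step 2: x = (E-mu)*eV/(kB*T) = 0.2193*1.602e-19/(1.381e-23*1080.5) = 2.354
Step 3: exp(x) = 10.53
Step 4: n = 1/(exp(x)-1) = 0.1049

0.1049


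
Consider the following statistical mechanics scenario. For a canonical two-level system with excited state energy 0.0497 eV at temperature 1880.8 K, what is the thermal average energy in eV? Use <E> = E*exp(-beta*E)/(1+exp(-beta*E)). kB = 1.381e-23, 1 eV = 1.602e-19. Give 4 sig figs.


Step 1: beta*E = 0.0497*1.602e-19/(1.381e-23*1880.8) = 0.3065
Step 2: exp(-beta*E) = 0.736
Step 3: <E> = 0.0497*0.736/(1+0.736) = 0.02107 eV

0.02107


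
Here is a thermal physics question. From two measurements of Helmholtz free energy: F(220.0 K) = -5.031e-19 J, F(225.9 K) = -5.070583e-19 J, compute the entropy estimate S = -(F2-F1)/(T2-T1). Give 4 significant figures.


Step 1: dF = F2 - F1 = -5.070583e-19 - (-5.031e-19) = -3.9583e-21 J
Step 2: dT = T2 - T1 = 225.9 - 220.0 = 5.9 K
Step 3: S = -dF/dT = -(-3.9583e-21)/5.9 = 6.709e-22 J/K

6.709e-22


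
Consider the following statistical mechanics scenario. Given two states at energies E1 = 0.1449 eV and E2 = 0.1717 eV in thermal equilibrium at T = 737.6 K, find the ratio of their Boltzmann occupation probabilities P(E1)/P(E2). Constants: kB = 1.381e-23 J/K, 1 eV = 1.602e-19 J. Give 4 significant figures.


Step 1: Compute energy difference dE = E1 - E2 = 0.1449 - 0.1717 = -0.0268 eV
Step 2: Convert to Joules: dE_J = -0.0268 * 1.602e-19 = -4.293e-21 J
Step 3: Compute exponent = -dE_J / (kB * T) = -(-4.293e-21) / (1.381e-23 * 737.6) = 0.4215
Step 4: P(E1)/P(E2) = exp(0.4215) = 1.524

1.524


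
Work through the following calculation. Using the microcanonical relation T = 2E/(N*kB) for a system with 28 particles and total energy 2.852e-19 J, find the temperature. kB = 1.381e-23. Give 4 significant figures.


Step 1: Numerator = 2*E = 2*2.852e-19 = 5.704e-19 J
Step 2: Denominator = N*kB = 28*1.381e-23 = 3.867e-22
Step 3: T = 5.704e-19 / 3.867e-22 = 1475 K

1475
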